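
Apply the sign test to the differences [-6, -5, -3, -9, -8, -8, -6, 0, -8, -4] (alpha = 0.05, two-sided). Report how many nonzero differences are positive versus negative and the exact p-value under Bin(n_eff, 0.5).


Step 1: Discard zero differences. Original n = 10; n_eff = number of nonzero differences = 9.
Nonzero differences (with sign): -6, -5, -3, -9, -8, -8, -6, -8, -4
Step 2: Count signs: positive = 0, negative = 9.
Step 3: Under H0: P(positive) = 0.5, so the number of positives S ~ Bin(9, 0.5).
Step 4: Two-sided exact p-value = sum of Bin(9,0.5) probabilities at or below the observed probability = 0.003906.
Step 5: alpha = 0.05. reject H0.

n_eff = 9, pos = 0, neg = 9, p = 0.003906, reject H0.


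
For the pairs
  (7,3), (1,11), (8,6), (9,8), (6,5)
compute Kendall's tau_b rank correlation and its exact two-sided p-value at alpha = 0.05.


Step 1: Enumerate the 10 unordered pairs (i,j) with i<j and classify each by sign(x_j-x_i) * sign(y_j-y_i).
  (1,2):dx=-6,dy=+8->D; (1,3):dx=+1,dy=+3->C; (1,4):dx=+2,dy=+5->C; (1,5):dx=-1,dy=+2->D
  (2,3):dx=+7,dy=-5->D; (2,4):dx=+8,dy=-3->D; (2,5):dx=+5,dy=-6->D; (3,4):dx=+1,dy=+2->C
  (3,5):dx=-2,dy=-1->C; (4,5):dx=-3,dy=-3->C
Step 2: C = 5, D = 5, total pairs = 10.
Step 3: tau = (C - D)/(n(n-1)/2) = (5 - 5)/10 = 0.000000.
Step 4: Exact two-sided p-value (enumerate n! = 120 permutations of y under H0): p = 1.000000.
Step 5: alpha = 0.05. fail to reject H0.

tau_b = 0.0000 (C=5, D=5), p = 1.000000, fail to reject H0.


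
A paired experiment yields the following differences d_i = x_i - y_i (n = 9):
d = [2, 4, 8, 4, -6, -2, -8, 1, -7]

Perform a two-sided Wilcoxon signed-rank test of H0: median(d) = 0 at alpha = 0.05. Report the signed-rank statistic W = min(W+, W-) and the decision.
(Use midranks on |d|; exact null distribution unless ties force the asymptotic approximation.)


Step 1: Drop any zero differences (none here) and take |d_i|.
|d| = [2, 4, 8, 4, 6, 2, 8, 1, 7]
Step 2: Midrank |d_i| (ties get averaged ranks).
ranks: |2|->2.5, |4|->4.5, |8|->8.5, |4|->4.5, |6|->6, |2|->2.5, |8|->8.5, |1|->1, |7|->7
Step 3: Attach original signs; sum ranks with positive sign and with negative sign.
W+ = 2.5 + 4.5 + 8.5 + 4.5 + 1 = 21
W- = 6 + 2.5 + 8.5 + 7 = 24
(Check: W+ + W- = 45 should equal n(n+1)/2 = 45.)
Step 4: Test statistic W = min(W+, W-) = 21.
Step 5: Ties in |d|, so use the tie-corrected normal approximation.
        E[W] = n(n+1)/4 = 9*10/4 = 22.5.
        Tie groups: |d|=2 (t=2), |d|=4 (t=2), |d|=8 (t=2); sum(t^3 - t) = 18.
        Var[W] = n(n+1)(2n+1)/24 - sum(t^3-t)/48 = 1710/24 - 18/48 = 70.875.
        z = (W - E[W]) / sqrt(Var[W]) = (21 - 22.5) / 8.4187 = -0.1782.
        Two-sided p = 2*Phi(z) = 0.858586.
Step 6: alpha = 0.05. fail to reject H0.

W+ = 21, W- = 24, W = min = 21, p = 0.858586, fail to reject H0.


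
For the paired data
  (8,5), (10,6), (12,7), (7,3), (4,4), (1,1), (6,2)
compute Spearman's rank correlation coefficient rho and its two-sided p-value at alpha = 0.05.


Step 1: Rank x and y separately (midranks; no ties here).
rank(x): 8->5, 10->6, 12->7, 7->4, 4->2, 1->1, 6->3
rank(y): 5->5, 6->6, 7->7, 3->3, 4->4, 1->1, 2->2
Step 2: d_i = R_x(i) - R_y(i); compute d_i^2.
  (5-5)^2=0, (6-6)^2=0, (7-7)^2=0, (4-3)^2=1, (2-4)^2=4, (1-1)^2=0, (3-2)^2=1
sum(d^2) = 6.
Step 3: rho = 1 - 6*6 / (7*(7^2 - 1)) = 1 - 36/336 = 0.892857.
Step 4: Under H0, t = rho * sqrt((n-2)/(1-rho^2)) = 4.4333 ~ t(5).
Step 5: Two-sided p-value from the t-distribution with 5 df = 0.006807.
Step 6: alpha = 0.05. reject H0.

rho = 0.8929, p = 0.006807, reject H0 at alpha = 0.05.


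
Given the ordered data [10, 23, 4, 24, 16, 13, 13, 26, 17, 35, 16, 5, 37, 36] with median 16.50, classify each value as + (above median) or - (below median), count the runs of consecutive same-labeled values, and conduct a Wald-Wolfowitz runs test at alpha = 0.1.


Step 1: Compute median = 16.50; label A = above, B = below.
Labels in order: BABABBBAAABBAA  (n_A = 7, n_B = 7)
Step 2: Count runs R = 8.
Step 3: Under H0 (random ordering), E[R] = 2*n_A*n_B/(n_A+n_B) + 1 = 2*7*7/14 + 1 = 8.0000.
        Var[R] = 2*n_A*n_B*(2*n_A*n_B - n_A - n_B) / ((n_A+n_B)^2 * (n_A+n_B-1)) = 8232/2548 = 3.2308.
        SD[R] = 1.7974.
Step 4: R = E[R], so z = 0 with no continuity correction.
Step 5: Two-sided p-value via normal approximation = 2*(1 - Phi(|z|)) = 1.000000.
Step 6: alpha = 0.1. fail to reject H0.

R = 8, z = 0.0000, p = 1.000000, fail to reject H0.


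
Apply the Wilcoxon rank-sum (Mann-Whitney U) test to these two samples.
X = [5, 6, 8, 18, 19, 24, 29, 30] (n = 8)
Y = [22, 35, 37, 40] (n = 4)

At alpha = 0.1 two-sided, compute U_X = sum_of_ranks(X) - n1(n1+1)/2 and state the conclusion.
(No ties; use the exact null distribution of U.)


Step 1: Combine and sort all 12 observations; assign midranks.
sorted (value, group): (5,X), (6,X), (8,X), (18,X), (19,X), (22,Y), (24,X), (29,X), (30,X), (35,Y), (37,Y), (40,Y)
ranks: 5->1, 6->2, 8->3, 18->4, 19->5, 22->6, 24->7, 29->8, 30->9, 35->10, 37->11, 40->12
Step 2: Rank sum for X: R1 = 1 + 2 + 3 + 4 + 5 + 7 + 8 + 9 = 39.
Step 3: U_X = R1 - n1(n1+1)/2 = 39 - 8*9/2 = 39 - 36 = 3.
       U_Y = n1*n2 - U_X = 32 - 3 = 29.
Step 4: No ties, so the exact null distribution of U (based on enumerating the C(12,8) = 495 equally likely rank assignments) gives the two-sided p-value.
Step 5: p-value = 0.028283; compare to alpha = 0.1. reject H0.

U_X = 3, p = 0.028283, reject H0 at alpha = 0.1.


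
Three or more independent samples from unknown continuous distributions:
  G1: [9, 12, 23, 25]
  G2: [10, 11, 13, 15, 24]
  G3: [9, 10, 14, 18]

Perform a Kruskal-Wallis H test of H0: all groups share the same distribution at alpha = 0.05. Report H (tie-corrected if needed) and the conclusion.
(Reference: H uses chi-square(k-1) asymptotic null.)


Step 1: Combine all N = 13 observations and assign midranks.
sorted (value, group, rank): (9,G1,1.5), (9,G3,1.5), (10,G2,3.5), (10,G3,3.5), (11,G2,5), (12,G1,6), (13,G2,7), (14,G3,8), (15,G2,9), (18,G3,10), (23,G1,11), (24,G2,12), (25,G1,13)
Step 2: Sum ranks within each group.
R_1 = 31.5 (n_1 = 4)
R_2 = 36.5 (n_2 = 5)
R_3 = 23 (n_3 = 4)
Step 3: H = 12/(N(N+1)) * sum(R_i^2/n_i) - 3(N+1)
     = 12/(13*14) * (31.5^2/4 + 36.5^2/5 + 23^2/4) - 3*14
     = 0.065934 * 646.763 - 42
     = 0.643681.
Step 4: Ties present; correction factor C = 1 - 12/(13^3 - 13) = 0.994505. Corrected H = 0.643681 / 0.994505 = 0.647238.
Step 5: Under H0, H ~ chi^2(2); p-value = 0.723526.
Step 6: alpha = 0.05. fail to reject H0.

H = 0.6472, df = 2, p = 0.723526, fail to reject H0.


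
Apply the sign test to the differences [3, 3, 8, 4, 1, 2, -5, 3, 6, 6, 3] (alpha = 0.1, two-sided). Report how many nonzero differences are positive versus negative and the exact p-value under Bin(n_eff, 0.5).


Step 1: Discard zero differences. Original n = 11; n_eff = number of nonzero differences = 11.
Nonzero differences (with sign): +3, +3, +8, +4, +1, +2, -5, +3, +6, +6, +3
Step 2: Count signs: positive = 10, negative = 1.
Step 3: Under H0: P(positive) = 0.5, so the number of positives S ~ Bin(11, 0.5).
Step 4: Two-sided exact p-value = sum of Bin(11,0.5) probabilities at or below the observed probability = 0.011719.
Step 5: alpha = 0.1. reject H0.

n_eff = 11, pos = 10, neg = 1, p = 0.011719, reject H0.


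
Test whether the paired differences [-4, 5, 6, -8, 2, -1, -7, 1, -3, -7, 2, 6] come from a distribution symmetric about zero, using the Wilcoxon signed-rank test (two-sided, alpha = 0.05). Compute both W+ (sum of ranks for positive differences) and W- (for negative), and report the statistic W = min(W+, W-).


Step 1: Drop any zero differences (none here) and take |d_i|.
|d| = [4, 5, 6, 8, 2, 1, 7, 1, 3, 7, 2, 6]
Step 2: Midrank |d_i| (ties get averaged ranks).
ranks: |4|->6, |5|->7, |6|->8.5, |8|->12, |2|->3.5, |1|->1.5, |7|->10.5, |1|->1.5, |3|->5, |7|->10.5, |2|->3.5, |6|->8.5
Step 3: Attach original signs; sum ranks with positive sign and with negative sign.
W+ = 7 + 8.5 + 3.5 + 1.5 + 3.5 + 8.5 = 32.5
W- = 6 + 12 + 1.5 + 10.5 + 5 + 10.5 = 45.5
(Check: W+ + W- = 78 should equal n(n+1)/2 = 78.)
Step 4: Test statistic W = min(W+, W-) = 32.5.
Step 5: Ties in |d|, so use the tie-corrected normal approximation.
        E[W] = n(n+1)/4 = 12*13/4 = 39.
        Tie groups: |d|=1 (t=2), |d|=2 (t=2), |d|=6 (t=2), |d|=7 (t=2); sum(t^3 - t) = 24.
        Var[W] = n(n+1)(2n+1)/24 - sum(t^3-t)/48 = 3900/24 - 24/48 = 162.
        z = (W - E[W]) / sqrt(Var[W]) = (32.5 - 39) / 12.7279 = -0.5107.
        Two-sided p = 2*Phi(z) = 0.609569.
Step 6: alpha = 0.05. fail to reject H0.

W+ = 32.5, W- = 45.5, W = min = 32.5, p = 0.609569, fail to reject H0.


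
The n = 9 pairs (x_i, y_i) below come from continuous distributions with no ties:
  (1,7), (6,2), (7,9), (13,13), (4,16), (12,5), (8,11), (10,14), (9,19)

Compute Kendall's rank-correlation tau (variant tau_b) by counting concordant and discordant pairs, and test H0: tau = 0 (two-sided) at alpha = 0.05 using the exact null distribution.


Step 1: Enumerate the 36 unordered pairs (i,j) with i<j and classify each by sign(x_j-x_i) * sign(y_j-y_i).
  (1,2):dx=+5,dy=-5->D; (1,3):dx=+6,dy=+2->C; (1,4):dx=+12,dy=+6->C; (1,5):dx=+3,dy=+9->C
  (1,6):dx=+11,dy=-2->D; (1,7):dx=+7,dy=+4->C; (1,8):dx=+9,dy=+7->C; (1,9):dx=+8,dy=+12->C
  (2,3):dx=+1,dy=+7->C; (2,4):dx=+7,dy=+11->C; (2,5):dx=-2,dy=+14->D; (2,6):dx=+6,dy=+3->C
  (2,7):dx=+2,dy=+9->C; (2,8):dx=+4,dy=+12->C; (2,9):dx=+3,dy=+17->C; (3,4):dx=+6,dy=+4->C
  (3,5):dx=-3,dy=+7->D; (3,6):dx=+5,dy=-4->D; (3,7):dx=+1,dy=+2->C; (3,8):dx=+3,dy=+5->C
  (3,9):dx=+2,dy=+10->C; (4,5):dx=-9,dy=+3->D; (4,6):dx=-1,dy=-8->C; (4,7):dx=-5,dy=-2->C
  (4,8):dx=-3,dy=+1->D; (4,9):dx=-4,dy=+6->D; (5,6):dx=+8,dy=-11->D; (5,7):dx=+4,dy=-5->D
  (5,8):dx=+6,dy=-2->D; (5,9):dx=+5,dy=+3->C; (6,7):dx=-4,dy=+6->D; (6,8):dx=-2,dy=+9->D
  (6,9):dx=-3,dy=+14->D; (7,8):dx=+2,dy=+3->C; (7,9):dx=+1,dy=+8->C; (8,9):dx=-1,dy=+5->D
Step 2: C = 21, D = 15, total pairs = 36.
Step 3: tau = (C - D)/(n(n-1)/2) = (21 - 15)/36 = 0.166667.
Step 4: Exact two-sided p-value (enumerate n! = 362880 permutations of y under H0): p = 0.612202.
Step 5: alpha = 0.05. fail to reject H0.

tau_b = 0.1667 (C=21, D=15), p = 0.612202, fail to reject H0.


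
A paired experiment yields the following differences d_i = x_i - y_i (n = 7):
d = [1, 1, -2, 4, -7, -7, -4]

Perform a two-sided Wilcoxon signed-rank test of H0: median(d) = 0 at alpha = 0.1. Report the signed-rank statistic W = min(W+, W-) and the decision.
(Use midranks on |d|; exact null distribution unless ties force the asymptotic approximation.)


Step 1: Drop any zero differences (none here) and take |d_i|.
|d| = [1, 1, 2, 4, 7, 7, 4]
Step 2: Midrank |d_i| (ties get averaged ranks).
ranks: |1|->1.5, |1|->1.5, |2|->3, |4|->4.5, |7|->6.5, |7|->6.5, |4|->4.5
Step 3: Attach original signs; sum ranks with positive sign and with negative sign.
W+ = 1.5 + 1.5 + 4.5 = 7.5
W- = 3 + 6.5 + 6.5 + 4.5 = 20.5
(Check: W+ + W- = 28 should equal n(n+1)/2 = 28.)
Step 4: Test statistic W = min(W+, W-) = 7.5.
Step 5: Ties in |d|, so use the tie-corrected normal approximation.
        E[W] = n(n+1)/4 = 7*8/4 = 14.
        Tie groups: |d|=1 (t=2), |d|=4 (t=2), |d|=7 (t=2); sum(t^3 - t) = 18.
        Var[W] = n(n+1)(2n+1)/24 - sum(t^3-t)/48 = 840/24 - 18/48 = 34.625.
        z = (W - E[W]) / sqrt(Var[W]) = (7.5 - 14) / 5.8843 = -1.1046.
        Two-sided p = 2*Phi(z) = 0.269318.
Step 6: alpha = 0.1. fail to reject H0.

W+ = 7.5, W- = 20.5, W = min = 7.5, p = 0.269318, fail to reject H0.


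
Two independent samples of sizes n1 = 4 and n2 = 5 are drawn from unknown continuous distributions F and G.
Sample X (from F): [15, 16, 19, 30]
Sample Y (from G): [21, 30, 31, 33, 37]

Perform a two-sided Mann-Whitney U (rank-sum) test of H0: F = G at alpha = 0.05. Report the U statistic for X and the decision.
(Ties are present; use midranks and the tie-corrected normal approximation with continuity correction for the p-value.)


Step 1: Combine and sort all 9 observations; assign midranks.
sorted (value, group): (15,X), (16,X), (19,X), (21,Y), (30,X), (30,Y), (31,Y), (33,Y), (37,Y)
ranks: 15->1, 16->2, 19->3, 21->4, 30->5.5, 30->5.5, 31->7, 33->8, 37->9
Step 2: Rank sum for X: R1 = 1 + 2 + 3 + 5.5 = 11.5.
Step 3: U_X = R1 - n1(n1+1)/2 = 11.5 - 4*5/2 = 11.5 - 10 = 1.5.
       U_Y = n1*n2 - U_X = 20 - 1.5 = 18.5.
Step 4: Ties are present, so use the tie-corrected normal approximation (with continuity correction) for the p-value.
Step 5: p-value = 0.049090; compare to alpha = 0.05. reject H0.

U_X = 1.5, p = 0.049090, reject H0 at alpha = 0.05.


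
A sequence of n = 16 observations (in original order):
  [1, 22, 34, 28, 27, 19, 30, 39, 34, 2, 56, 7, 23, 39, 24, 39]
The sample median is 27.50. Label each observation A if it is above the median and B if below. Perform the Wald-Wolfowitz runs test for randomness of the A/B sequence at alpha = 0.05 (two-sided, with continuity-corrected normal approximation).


Step 1: Compute median = 27.50; label A = above, B = below.
Labels in order: BBAABBAAABABBABA  (n_A = 8, n_B = 8)
Step 2: Count runs R = 10.
Step 3: Under H0 (random ordering), E[R] = 2*n_A*n_B/(n_A+n_B) + 1 = 2*8*8/16 + 1 = 9.0000.
        Var[R] = 2*n_A*n_B*(2*n_A*n_B - n_A - n_B) / ((n_A+n_B)^2 * (n_A+n_B-1)) = 14336/3840 = 3.7333.
        SD[R] = 1.9322.
Step 4: Continuity-corrected z = (R - 0.5 - E[R]) / SD[R] = (10 - 0.5 - 9.0000) / 1.9322 = 0.2588.
Step 5: Two-sided p-value via normal approximation = 2*(1 - Phi(|z|)) = 0.795809.
Step 6: alpha = 0.05. fail to reject H0.

R = 10, z = 0.2588, p = 0.795809, fail to reject H0.


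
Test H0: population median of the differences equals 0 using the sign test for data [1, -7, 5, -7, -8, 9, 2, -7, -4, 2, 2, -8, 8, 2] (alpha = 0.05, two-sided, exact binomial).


Step 1: Discard zero differences. Original n = 14; n_eff = number of nonzero differences = 14.
Nonzero differences (with sign): +1, -7, +5, -7, -8, +9, +2, -7, -4, +2, +2, -8, +8, +2
Step 2: Count signs: positive = 8, negative = 6.
Step 3: Under H0: P(positive) = 0.5, so the number of positives S ~ Bin(14, 0.5).
Step 4: Two-sided exact p-value = sum of Bin(14,0.5) probabilities at or below the observed probability = 0.790527.
Step 5: alpha = 0.05. fail to reject H0.

n_eff = 14, pos = 8, neg = 6, p = 0.790527, fail to reject H0.


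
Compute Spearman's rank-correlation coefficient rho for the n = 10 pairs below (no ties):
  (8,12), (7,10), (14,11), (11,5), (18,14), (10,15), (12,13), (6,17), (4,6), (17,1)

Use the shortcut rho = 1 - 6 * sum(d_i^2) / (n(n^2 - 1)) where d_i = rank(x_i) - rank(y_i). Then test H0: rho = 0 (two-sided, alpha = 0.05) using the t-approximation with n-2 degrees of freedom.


Step 1: Rank x and y separately (midranks; no ties here).
rank(x): 8->4, 7->3, 14->8, 11->6, 18->10, 10->5, 12->7, 6->2, 4->1, 17->9
rank(y): 12->6, 10->4, 11->5, 5->2, 14->8, 15->9, 13->7, 17->10, 6->3, 1->1
Step 2: d_i = R_x(i) - R_y(i); compute d_i^2.
  (4-6)^2=4, (3-4)^2=1, (8-5)^2=9, (6-2)^2=16, (10-8)^2=4, (5-9)^2=16, (7-7)^2=0, (2-10)^2=64, (1-3)^2=4, (9-1)^2=64
sum(d^2) = 182.
Step 3: rho = 1 - 6*182 / (10*(10^2 - 1)) = 1 - 1092/990 = -0.103030.
Step 4: Under H0, t = rho * sqrt((n-2)/(1-rho^2)) = -0.2930 ~ t(8).
Step 5: Two-sided p-value from the t-distribution with 8 df = 0.776998.
Step 6: alpha = 0.05. fail to reject H0.

rho = -0.1030, p = 0.776998, fail to reject H0 at alpha = 0.05.


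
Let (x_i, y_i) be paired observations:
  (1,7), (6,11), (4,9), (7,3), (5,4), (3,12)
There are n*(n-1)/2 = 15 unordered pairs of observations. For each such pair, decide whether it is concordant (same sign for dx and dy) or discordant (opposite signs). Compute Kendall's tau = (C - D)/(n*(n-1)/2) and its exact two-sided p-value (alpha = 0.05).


Step 1: Enumerate the 15 unordered pairs (i,j) with i<j and classify each by sign(x_j-x_i) * sign(y_j-y_i).
  (1,2):dx=+5,dy=+4->C; (1,3):dx=+3,dy=+2->C; (1,4):dx=+6,dy=-4->D; (1,5):dx=+4,dy=-3->D
  (1,6):dx=+2,dy=+5->C; (2,3):dx=-2,dy=-2->C; (2,4):dx=+1,dy=-8->D; (2,5):dx=-1,dy=-7->C
  (2,6):dx=-3,dy=+1->D; (3,4):dx=+3,dy=-6->D; (3,5):dx=+1,dy=-5->D; (3,6):dx=-1,dy=+3->D
  (4,5):dx=-2,dy=+1->D; (4,6):dx=-4,dy=+9->D; (5,6):dx=-2,dy=+8->D
Step 2: C = 5, D = 10, total pairs = 15.
Step 3: tau = (C - D)/(n(n-1)/2) = (5 - 10)/15 = -0.333333.
Step 4: Exact two-sided p-value (enumerate n! = 720 permutations of y under H0): p = 0.469444.
Step 5: alpha = 0.05. fail to reject H0.

tau_b = -0.3333 (C=5, D=10), p = 0.469444, fail to reject H0.


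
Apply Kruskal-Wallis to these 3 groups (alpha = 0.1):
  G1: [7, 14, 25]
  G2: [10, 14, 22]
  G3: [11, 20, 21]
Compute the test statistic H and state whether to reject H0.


Step 1: Combine all N = 9 observations and assign midranks.
sorted (value, group, rank): (7,G1,1), (10,G2,2), (11,G3,3), (14,G1,4.5), (14,G2,4.5), (20,G3,6), (21,G3,7), (22,G2,8), (25,G1,9)
Step 2: Sum ranks within each group.
R_1 = 14.5 (n_1 = 3)
R_2 = 14.5 (n_2 = 3)
R_3 = 16 (n_3 = 3)
Step 3: H = 12/(N(N+1)) * sum(R_i^2/n_i) - 3(N+1)
     = 12/(9*10) * (14.5^2/3 + 14.5^2/3 + 16^2/3) - 3*10
     = 0.133333 * 225.5 - 30
     = 0.066667.
Step 4: Ties present; correction factor C = 1 - 6/(9^3 - 9) = 0.991667. Corrected H = 0.066667 / 0.991667 = 0.067227.
Step 5: Under H0, H ~ chi^2(2); p-value = 0.966945.
Step 6: alpha = 0.1. fail to reject H0.

H = 0.0672, df = 2, p = 0.966945, fail to reject H0.


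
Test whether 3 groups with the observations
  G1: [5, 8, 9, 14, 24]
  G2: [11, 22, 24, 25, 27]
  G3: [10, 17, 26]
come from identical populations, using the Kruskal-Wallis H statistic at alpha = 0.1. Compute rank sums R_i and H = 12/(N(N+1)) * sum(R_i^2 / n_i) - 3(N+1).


Step 1: Combine all N = 13 observations and assign midranks.
sorted (value, group, rank): (5,G1,1), (8,G1,2), (9,G1,3), (10,G3,4), (11,G2,5), (14,G1,6), (17,G3,7), (22,G2,8), (24,G1,9.5), (24,G2,9.5), (25,G2,11), (26,G3,12), (27,G2,13)
Step 2: Sum ranks within each group.
R_1 = 21.5 (n_1 = 5)
R_2 = 46.5 (n_2 = 5)
R_3 = 23 (n_3 = 3)
Step 3: H = 12/(N(N+1)) * sum(R_i^2/n_i) - 3(N+1)
     = 12/(13*14) * (21.5^2/5 + 46.5^2/5 + 23^2/3) - 3*14
     = 0.065934 * 701.233 - 42
     = 4.235165.
Step 4: Ties present; correction factor C = 1 - 6/(13^3 - 13) = 0.997253. Corrected H = 4.235165 / 0.997253 = 4.246832.
Step 5: Under H0, H ~ chi^2(2); p-value = 0.119622.
Step 6: alpha = 0.1. fail to reject H0.

H = 4.2468, df = 2, p = 0.119622, fail to reject H0.


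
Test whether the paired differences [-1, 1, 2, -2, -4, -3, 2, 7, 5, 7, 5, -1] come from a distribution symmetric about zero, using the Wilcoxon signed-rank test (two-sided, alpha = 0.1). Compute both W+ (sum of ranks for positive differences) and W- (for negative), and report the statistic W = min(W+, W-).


Step 1: Drop any zero differences (none here) and take |d_i|.
|d| = [1, 1, 2, 2, 4, 3, 2, 7, 5, 7, 5, 1]
Step 2: Midrank |d_i| (ties get averaged ranks).
ranks: |1|->2, |1|->2, |2|->5, |2|->5, |4|->8, |3|->7, |2|->5, |7|->11.5, |5|->9.5, |7|->11.5, |5|->9.5, |1|->2
Step 3: Attach original signs; sum ranks with positive sign and with negative sign.
W+ = 2 + 5 + 5 + 11.5 + 9.5 + 11.5 + 9.5 = 54
W- = 2 + 5 + 8 + 7 + 2 = 24
(Check: W+ + W- = 78 should equal n(n+1)/2 = 78.)
Step 4: Test statistic W = min(W+, W-) = 24.
Step 5: Ties in |d|, so use the tie-corrected normal approximation.
        E[W] = n(n+1)/4 = 12*13/4 = 39.
        Tie groups: |d|=1 (t=3), |d|=2 (t=3), |d|=5 (t=2), |d|=7 (t=2); sum(t^3 - t) = 60.
        Var[W] = n(n+1)(2n+1)/24 - sum(t^3-t)/48 = 3900/24 - 60/48 = 161.25.
        z = (W - E[W]) / sqrt(Var[W]) = (24 - 39) / 12.6984 = -1.1812.
        Two-sided p = 2*Phi(z) = 0.237504.
Step 6: alpha = 0.1. fail to reject H0.

W+ = 54, W- = 24, W = min = 24, p = 0.237504, fail to reject H0.


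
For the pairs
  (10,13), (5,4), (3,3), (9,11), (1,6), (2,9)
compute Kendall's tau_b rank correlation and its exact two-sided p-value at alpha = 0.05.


Step 1: Enumerate the 15 unordered pairs (i,j) with i<j and classify each by sign(x_j-x_i) * sign(y_j-y_i).
  (1,2):dx=-5,dy=-9->C; (1,3):dx=-7,dy=-10->C; (1,4):dx=-1,dy=-2->C; (1,5):dx=-9,dy=-7->C
  (1,6):dx=-8,dy=-4->C; (2,3):dx=-2,dy=-1->C; (2,4):dx=+4,dy=+7->C; (2,5):dx=-4,dy=+2->D
  (2,6):dx=-3,dy=+5->D; (3,4):dx=+6,dy=+8->C; (3,5):dx=-2,dy=+3->D; (3,6):dx=-1,dy=+6->D
  (4,5):dx=-8,dy=-5->C; (4,6):dx=-7,dy=-2->C; (5,6):dx=+1,dy=+3->C
Step 2: C = 11, D = 4, total pairs = 15.
Step 3: tau = (C - D)/(n(n-1)/2) = (11 - 4)/15 = 0.466667.
Step 4: Exact two-sided p-value (enumerate n! = 720 permutations of y under H0): p = 0.272222.
Step 5: alpha = 0.05. fail to reject H0.

tau_b = 0.4667 (C=11, D=4), p = 0.272222, fail to reject H0.


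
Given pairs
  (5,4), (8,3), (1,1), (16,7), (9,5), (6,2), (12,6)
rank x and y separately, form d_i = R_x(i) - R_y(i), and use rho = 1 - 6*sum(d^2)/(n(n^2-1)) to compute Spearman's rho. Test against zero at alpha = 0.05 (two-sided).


Step 1: Rank x and y separately (midranks; no ties here).
rank(x): 5->2, 8->4, 1->1, 16->7, 9->5, 6->3, 12->6
rank(y): 4->4, 3->3, 1->1, 7->7, 5->5, 2->2, 6->6
Step 2: d_i = R_x(i) - R_y(i); compute d_i^2.
  (2-4)^2=4, (4-3)^2=1, (1-1)^2=0, (7-7)^2=0, (5-5)^2=0, (3-2)^2=1, (6-6)^2=0
sum(d^2) = 6.
Step 3: rho = 1 - 6*6 / (7*(7^2 - 1)) = 1 - 36/336 = 0.892857.
Step 4: Under H0, t = rho * sqrt((n-2)/(1-rho^2)) = 4.4333 ~ t(5).
Step 5: Two-sided p-value from the t-distribution with 5 df = 0.006807.
Step 6: alpha = 0.05. reject H0.

rho = 0.8929, p = 0.006807, reject H0 at alpha = 0.05.


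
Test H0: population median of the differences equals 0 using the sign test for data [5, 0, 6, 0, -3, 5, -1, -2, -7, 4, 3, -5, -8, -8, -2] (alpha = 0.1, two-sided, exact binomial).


Step 1: Discard zero differences. Original n = 15; n_eff = number of nonzero differences = 13.
Nonzero differences (with sign): +5, +6, -3, +5, -1, -2, -7, +4, +3, -5, -8, -8, -2
Step 2: Count signs: positive = 5, negative = 8.
Step 3: Under H0: P(positive) = 0.5, so the number of positives S ~ Bin(13, 0.5).
Step 4: Two-sided exact p-value = sum of Bin(13,0.5) probabilities at or below the observed probability = 0.581055.
Step 5: alpha = 0.1. fail to reject H0.

n_eff = 13, pos = 5, neg = 8, p = 0.581055, fail to reject H0.


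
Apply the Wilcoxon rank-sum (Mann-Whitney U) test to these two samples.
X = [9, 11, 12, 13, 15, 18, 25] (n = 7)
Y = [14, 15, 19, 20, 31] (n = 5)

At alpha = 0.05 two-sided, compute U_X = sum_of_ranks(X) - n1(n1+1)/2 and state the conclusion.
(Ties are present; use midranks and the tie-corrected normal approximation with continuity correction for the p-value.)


Step 1: Combine and sort all 12 observations; assign midranks.
sorted (value, group): (9,X), (11,X), (12,X), (13,X), (14,Y), (15,X), (15,Y), (18,X), (19,Y), (20,Y), (25,X), (31,Y)
ranks: 9->1, 11->2, 12->3, 13->4, 14->5, 15->6.5, 15->6.5, 18->8, 19->9, 20->10, 25->11, 31->12
Step 2: Rank sum for X: R1 = 1 + 2 + 3 + 4 + 6.5 + 8 + 11 = 35.5.
Step 3: U_X = R1 - n1(n1+1)/2 = 35.5 - 7*8/2 = 35.5 - 28 = 7.5.
       U_Y = n1*n2 - U_X = 35 - 7.5 = 27.5.
Step 4: Ties are present, so use the tie-corrected normal approximation (with continuity correction) for the p-value.
Step 5: p-value = 0.122225; compare to alpha = 0.05. fail to reject H0.

U_X = 7.5, p = 0.122225, fail to reject H0 at alpha = 0.05.


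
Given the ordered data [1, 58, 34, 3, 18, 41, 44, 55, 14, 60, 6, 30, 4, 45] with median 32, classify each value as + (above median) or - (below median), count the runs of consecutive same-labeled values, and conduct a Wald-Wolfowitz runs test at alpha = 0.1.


Step 1: Compute median = 32; label A = above, B = below.
Labels in order: BAABBAAABABBBA  (n_A = 7, n_B = 7)
Step 2: Count runs R = 8.
Step 3: Under H0 (random ordering), E[R] = 2*n_A*n_B/(n_A+n_B) + 1 = 2*7*7/14 + 1 = 8.0000.
        Var[R] = 2*n_A*n_B*(2*n_A*n_B - n_A - n_B) / ((n_A+n_B)^2 * (n_A+n_B-1)) = 8232/2548 = 3.2308.
        SD[R] = 1.7974.
Step 4: R = E[R], so z = 0 with no continuity correction.
Step 5: Two-sided p-value via normal approximation = 2*(1 - Phi(|z|)) = 1.000000.
Step 6: alpha = 0.1. fail to reject H0.

R = 8, z = 0.0000, p = 1.000000, fail to reject H0.


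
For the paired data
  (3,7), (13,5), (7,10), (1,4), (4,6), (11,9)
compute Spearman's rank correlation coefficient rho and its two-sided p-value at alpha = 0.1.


Step 1: Rank x and y separately (midranks; no ties here).
rank(x): 3->2, 13->6, 7->4, 1->1, 4->3, 11->5
rank(y): 7->4, 5->2, 10->6, 4->1, 6->3, 9->5
Step 2: d_i = R_x(i) - R_y(i); compute d_i^2.
  (2-4)^2=4, (6-2)^2=16, (4-6)^2=4, (1-1)^2=0, (3-3)^2=0, (5-5)^2=0
sum(d^2) = 24.
Step 3: rho = 1 - 6*24 / (6*(6^2 - 1)) = 1 - 144/210 = 0.314286.
Step 4: Under H0, t = rho * sqrt((n-2)/(1-rho^2)) = 0.6621 ~ t(4).
Step 5: Two-sided p-value from the t-distribution with 4 df = 0.544093.
Step 6: alpha = 0.1. fail to reject H0.

rho = 0.3143, p = 0.544093, fail to reject H0 at alpha = 0.1.


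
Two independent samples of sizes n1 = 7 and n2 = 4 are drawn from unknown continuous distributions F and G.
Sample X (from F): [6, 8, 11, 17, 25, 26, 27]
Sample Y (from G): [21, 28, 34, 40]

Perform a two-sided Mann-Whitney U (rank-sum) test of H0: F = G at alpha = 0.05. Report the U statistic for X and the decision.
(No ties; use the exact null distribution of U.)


Step 1: Combine and sort all 11 observations; assign midranks.
sorted (value, group): (6,X), (8,X), (11,X), (17,X), (21,Y), (25,X), (26,X), (27,X), (28,Y), (34,Y), (40,Y)
ranks: 6->1, 8->2, 11->3, 17->4, 21->5, 25->6, 26->7, 27->8, 28->9, 34->10, 40->11
Step 2: Rank sum for X: R1 = 1 + 2 + 3 + 4 + 6 + 7 + 8 = 31.
Step 3: U_X = R1 - n1(n1+1)/2 = 31 - 7*8/2 = 31 - 28 = 3.
       U_Y = n1*n2 - U_X = 28 - 3 = 25.
Step 4: No ties, so the exact null distribution of U (based on enumerating the C(11,7) = 330 equally likely rank assignments) gives the two-sided p-value.
Step 5: p-value = 0.042424; compare to alpha = 0.05. reject H0.

U_X = 3, p = 0.042424, reject H0 at alpha = 0.05.


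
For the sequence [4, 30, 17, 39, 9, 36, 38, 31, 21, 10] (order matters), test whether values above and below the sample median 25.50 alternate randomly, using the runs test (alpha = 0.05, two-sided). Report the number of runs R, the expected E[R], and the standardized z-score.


Step 1: Compute median = 25.50; label A = above, B = below.
Labels in order: BABABAAABB  (n_A = 5, n_B = 5)
Step 2: Count runs R = 7.
Step 3: Under H0 (random ordering), E[R] = 2*n_A*n_B/(n_A+n_B) + 1 = 2*5*5/10 + 1 = 6.0000.
        Var[R] = 2*n_A*n_B*(2*n_A*n_B - n_A - n_B) / ((n_A+n_B)^2 * (n_A+n_B-1)) = 2000/900 = 2.2222.
        SD[R] = 1.4907.
Step 4: Continuity-corrected z = (R - 0.5 - E[R]) / SD[R] = (7 - 0.5 - 6.0000) / 1.4907 = 0.3354.
Step 5: Two-sided p-value via normal approximation = 2*(1 - Phi(|z|)) = 0.737316.
Step 6: alpha = 0.05. fail to reject H0.

R = 7, z = 0.3354, p = 0.737316, fail to reject H0.


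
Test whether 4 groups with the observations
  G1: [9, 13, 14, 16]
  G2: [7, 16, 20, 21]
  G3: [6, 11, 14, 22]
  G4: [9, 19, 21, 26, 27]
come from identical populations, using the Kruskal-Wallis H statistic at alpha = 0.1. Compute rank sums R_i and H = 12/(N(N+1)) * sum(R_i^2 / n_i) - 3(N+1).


Step 1: Combine all N = 17 observations and assign midranks.
sorted (value, group, rank): (6,G3,1), (7,G2,2), (9,G1,3.5), (9,G4,3.5), (11,G3,5), (13,G1,6), (14,G1,7.5), (14,G3,7.5), (16,G1,9.5), (16,G2,9.5), (19,G4,11), (20,G2,12), (21,G2,13.5), (21,G4,13.5), (22,G3,15), (26,G4,16), (27,G4,17)
Step 2: Sum ranks within each group.
R_1 = 26.5 (n_1 = 4)
R_2 = 37 (n_2 = 4)
R_3 = 28.5 (n_3 = 4)
R_4 = 61 (n_4 = 5)
Step 3: H = 12/(N(N+1)) * sum(R_i^2/n_i) - 3(N+1)
     = 12/(17*18) * (26.5^2/4 + 37^2/4 + 28.5^2/4 + 61^2/5) - 3*18
     = 0.039216 * 1465.08 - 54
     = 3.453922.
Step 4: Ties present; correction factor C = 1 - 24/(17^3 - 17) = 0.995098. Corrected H = 3.453922 / 0.995098 = 3.470936.
Step 5: Under H0, H ~ chi^2(3); p-value = 0.324551.
Step 6: alpha = 0.1. fail to reject H0.

H = 3.4709, df = 3, p = 0.324551, fail to reject H0.


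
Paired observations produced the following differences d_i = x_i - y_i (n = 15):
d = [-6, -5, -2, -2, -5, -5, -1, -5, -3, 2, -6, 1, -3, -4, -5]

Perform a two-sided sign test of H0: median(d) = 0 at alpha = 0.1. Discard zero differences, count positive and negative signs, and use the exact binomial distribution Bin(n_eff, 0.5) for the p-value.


Step 1: Discard zero differences. Original n = 15; n_eff = number of nonzero differences = 15.
Nonzero differences (with sign): -6, -5, -2, -2, -5, -5, -1, -5, -3, +2, -6, +1, -3, -4, -5
Step 2: Count signs: positive = 2, negative = 13.
Step 3: Under H0: P(positive) = 0.5, so the number of positives S ~ Bin(15, 0.5).
Step 4: Two-sided exact p-value = sum of Bin(15,0.5) probabilities at or below the observed probability = 0.007385.
Step 5: alpha = 0.1. reject H0.

n_eff = 15, pos = 2, neg = 13, p = 0.007385, reject H0.


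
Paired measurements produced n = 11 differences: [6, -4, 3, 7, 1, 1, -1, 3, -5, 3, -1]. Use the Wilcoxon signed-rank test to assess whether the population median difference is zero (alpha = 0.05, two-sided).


Step 1: Drop any zero differences (none here) and take |d_i|.
|d| = [6, 4, 3, 7, 1, 1, 1, 3, 5, 3, 1]
Step 2: Midrank |d_i| (ties get averaged ranks).
ranks: |6|->10, |4|->8, |3|->6, |7|->11, |1|->2.5, |1|->2.5, |1|->2.5, |3|->6, |5|->9, |3|->6, |1|->2.5
Step 3: Attach original signs; sum ranks with positive sign and with negative sign.
W+ = 10 + 6 + 11 + 2.5 + 2.5 + 6 + 6 = 44
W- = 8 + 2.5 + 9 + 2.5 = 22
(Check: W+ + W- = 66 should equal n(n+1)/2 = 66.)
Step 4: Test statistic W = min(W+, W-) = 22.
Step 5: Ties in |d|, so use the tie-corrected normal approximation.
        E[W] = n(n+1)/4 = 11*12/4 = 33.
        Tie groups: |d|=1 (t=4), |d|=3 (t=3); sum(t^3 - t) = 84.
        Var[W] = n(n+1)(2n+1)/24 - sum(t^3-t)/48 = 3036/24 - 84/48 = 124.75.
        z = (W - E[W]) / sqrt(Var[W]) = (22 - 33) / 11.1692 = -0.9849.
        Two-sided p = 2*Phi(z) = 0.324695.
Step 6: alpha = 0.05. fail to reject H0.

W+ = 44, W- = 22, W = min = 22, p = 0.324695, fail to reject H0.


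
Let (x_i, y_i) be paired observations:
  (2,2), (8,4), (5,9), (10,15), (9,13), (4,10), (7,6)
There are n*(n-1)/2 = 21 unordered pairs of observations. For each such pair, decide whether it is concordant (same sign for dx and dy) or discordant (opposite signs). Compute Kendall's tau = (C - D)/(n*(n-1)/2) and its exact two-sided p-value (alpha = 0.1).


Step 1: Enumerate the 21 unordered pairs (i,j) with i<j and classify each by sign(x_j-x_i) * sign(y_j-y_i).
  (1,2):dx=+6,dy=+2->C; (1,3):dx=+3,dy=+7->C; (1,4):dx=+8,dy=+13->C; (1,5):dx=+7,dy=+11->C
  (1,6):dx=+2,dy=+8->C; (1,7):dx=+5,dy=+4->C; (2,3):dx=-3,dy=+5->D; (2,4):dx=+2,dy=+11->C
  (2,5):dx=+1,dy=+9->C; (2,6):dx=-4,dy=+6->D; (2,7):dx=-1,dy=+2->D; (3,4):dx=+5,dy=+6->C
  (3,5):dx=+4,dy=+4->C; (3,6):dx=-1,dy=+1->D; (3,7):dx=+2,dy=-3->D; (4,5):dx=-1,dy=-2->C
  (4,6):dx=-6,dy=-5->C; (4,7):dx=-3,dy=-9->C; (5,6):dx=-5,dy=-3->C; (5,7):dx=-2,dy=-7->C
  (6,7):dx=+3,dy=-4->D
Step 2: C = 15, D = 6, total pairs = 21.
Step 3: tau = (C - D)/(n(n-1)/2) = (15 - 6)/21 = 0.428571.
Step 4: Exact two-sided p-value (enumerate n! = 5040 permutations of y under H0): p = 0.238889.
Step 5: alpha = 0.1. fail to reject H0.

tau_b = 0.4286 (C=15, D=6), p = 0.238889, fail to reject H0.


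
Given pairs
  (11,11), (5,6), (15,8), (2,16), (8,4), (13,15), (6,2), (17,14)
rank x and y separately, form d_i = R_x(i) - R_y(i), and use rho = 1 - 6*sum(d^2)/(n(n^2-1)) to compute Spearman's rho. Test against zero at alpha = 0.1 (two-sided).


Step 1: Rank x and y separately (midranks; no ties here).
rank(x): 11->5, 5->2, 15->7, 2->1, 8->4, 13->6, 6->3, 17->8
rank(y): 11->5, 6->3, 8->4, 16->8, 4->2, 15->7, 2->1, 14->6
Step 2: d_i = R_x(i) - R_y(i); compute d_i^2.
  (5-5)^2=0, (2-3)^2=1, (7-4)^2=9, (1-8)^2=49, (4-2)^2=4, (6-7)^2=1, (3-1)^2=4, (8-6)^2=4
sum(d^2) = 72.
Step 3: rho = 1 - 6*72 / (8*(8^2 - 1)) = 1 - 432/504 = 0.142857.
Step 4: Under H0, t = rho * sqrt((n-2)/(1-rho^2)) = 0.3536 ~ t(6).
Step 5: Two-sided p-value from the t-distribution with 6 df = 0.735765.
Step 6: alpha = 0.1. fail to reject H0.

rho = 0.1429, p = 0.735765, fail to reject H0 at alpha = 0.1.


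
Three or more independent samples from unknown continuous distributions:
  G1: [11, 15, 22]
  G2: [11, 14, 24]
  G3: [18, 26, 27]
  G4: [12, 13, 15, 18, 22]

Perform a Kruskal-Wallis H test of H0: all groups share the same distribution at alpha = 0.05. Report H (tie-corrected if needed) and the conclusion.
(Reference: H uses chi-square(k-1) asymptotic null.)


Step 1: Combine all N = 14 observations and assign midranks.
sorted (value, group, rank): (11,G1,1.5), (11,G2,1.5), (12,G4,3), (13,G4,4), (14,G2,5), (15,G1,6.5), (15,G4,6.5), (18,G3,8.5), (18,G4,8.5), (22,G1,10.5), (22,G4,10.5), (24,G2,12), (26,G3,13), (27,G3,14)
Step 2: Sum ranks within each group.
R_1 = 18.5 (n_1 = 3)
R_2 = 18.5 (n_2 = 3)
R_3 = 35.5 (n_3 = 3)
R_4 = 32.5 (n_4 = 5)
Step 3: H = 12/(N(N+1)) * sum(R_i^2/n_i) - 3(N+1)
     = 12/(14*15) * (18.5^2/3 + 18.5^2/3 + 35.5^2/3 + 32.5^2/5) - 3*15
     = 0.057143 * 859.5 - 45
     = 4.114286.
Step 4: Ties present; correction factor C = 1 - 24/(14^3 - 14) = 0.991209. Corrected H = 4.114286 / 0.991209 = 4.150776.
Step 5: Under H0, H ~ chi^2(3); p-value = 0.245637.
Step 6: alpha = 0.05. fail to reject H0.

H = 4.1508, df = 3, p = 0.245637, fail to reject H0.


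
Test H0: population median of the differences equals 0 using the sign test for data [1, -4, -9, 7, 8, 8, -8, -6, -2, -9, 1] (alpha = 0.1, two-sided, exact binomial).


Step 1: Discard zero differences. Original n = 11; n_eff = number of nonzero differences = 11.
Nonzero differences (with sign): +1, -4, -9, +7, +8, +8, -8, -6, -2, -9, +1
Step 2: Count signs: positive = 5, negative = 6.
Step 3: Under H0: P(positive) = 0.5, so the number of positives S ~ Bin(11, 0.5).
Step 4: Two-sided exact p-value = sum of Bin(11,0.5) probabilities at or below the observed probability = 1.000000.
Step 5: alpha = 0.1. fail to reject H0.

n_eff = 11, pos = 5, neg = 6, p = 1.000000, fail to reject H0.


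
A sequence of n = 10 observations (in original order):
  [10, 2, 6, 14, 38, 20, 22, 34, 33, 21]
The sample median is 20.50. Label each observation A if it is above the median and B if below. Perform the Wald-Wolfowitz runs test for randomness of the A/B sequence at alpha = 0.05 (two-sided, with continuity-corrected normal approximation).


Step 1: Compute median = 20.50; label A = above, B = below.
Labels in order: BBBBABAAAA  (n_A = 5, n_B = 5)
Step 2: Count runs R = 4.
Step 3: Under H0 (random ordering), E[R] = 2*n_A*n_B/(n_A+n_B) + 1 = 2*5*5/10 + 1 = 6.0000.
        Var[R] = 2*n_A*n_B*(2*n_A*n_B - n_A - n_B) / ((n_A+n_B)^2 * (n_A+n_B-1)) = 2000/900 = 2.2222.
        SD[R] = 1.4907.
Step 4: Continuity-corrected z = (R + 0.5 - E[R]) / SD[R] = (4 + 0.5 - 6.0000) / 1.4907 = -1.0062.
Step 5: Two-sided p-value via normal approximation = 2*(1 - Phi(|z|)) = 0.314305.
Step 6: alpha = 0.05. fail to reject H0.

R = 4, z = -1.0062, p = 0.314305, fail to reject H0.


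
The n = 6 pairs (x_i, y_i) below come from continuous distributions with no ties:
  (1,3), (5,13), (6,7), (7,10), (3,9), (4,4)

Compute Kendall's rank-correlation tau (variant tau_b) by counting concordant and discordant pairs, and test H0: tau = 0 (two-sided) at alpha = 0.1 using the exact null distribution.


Step 1: Enumerate the 15 unordered pairs (i,j) with i<j and classify each by sign(x_j-x_i) * sign(y_j-y_i).
  (1,2):dx=+4,dy=+10->C; (1,3):dx=+5,dy=+4->C; (1,4):dx=+6,dy=+7->C; (1,5):dx=+2,dy=+6->C
  (1,6):dx=+3,dy=+1->C; (2,3):dx=+1,dy=-6->D; (2,4):dx=+2,dy=-3->D; (2,5):dx=-2,dy=-4->C
  (2,6):dx=-1,dy=-9->C; (3,4):dx=+1,dy=+3->C; (3,5):dx=-3,dy=+2->D; (3,6):dx=-2,dy=-3->C
  (4,5):dx=-4,dy=-1->C; (4,6):dx=-3,dy=-6->C; (5,6):dx=+1,dy=-5->D
Step 2: C = 11, D = 4, total pairs = 15.
Step 3: tau = (C - D)/(n(n-1)/2) = (11 - 4)/15 = 0.466667.
Step 4: Exact two-sided p-value (enumerate n! = 720 permutations of y under H0): p = 0.272222.
Step 5: alpha = 0.1. fail to reject H0.

tau_b = 0.4667 (C=11, D=4), p = 0.272222, fail to reject H0.


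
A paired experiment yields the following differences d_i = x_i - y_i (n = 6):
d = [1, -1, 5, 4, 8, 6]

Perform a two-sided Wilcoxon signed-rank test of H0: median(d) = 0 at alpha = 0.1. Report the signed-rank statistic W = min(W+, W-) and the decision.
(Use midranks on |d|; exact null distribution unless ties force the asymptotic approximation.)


Step 1: Drop any zero differences (none here) and take |d_i|.
|d| = [1, 1, 5, 4, 8, 6]
Step 2: Midrank |d_i| (ties get averaged ranks).
ranks: |1|->1.5, |1|->1.5, |5|->4, |4|->3, |8|->6, |6|->5
Step 3: Attach original signs; sum ranks with positive sign and with negative sign.
W+ = 1.5 + 4 + 3 + 6 + 5 = 19.5
W- = 1.5 = 1.5
(Check: W+ + W- = 21 should equal n(n+1)/2 = 21.)
Step 4: Test statistic W = min(W+, W-) = 1.5.
Step 5: Ties in |d|, so use the tie-corrected normal approximation.
        E[W] = n(n+1)/4 = 6*7/4 = 10.5.
        Tie groups: |d|=1 (t=2); sum(t^3 - t) = 6.
        Var[W] = n(n+1)(2n+1)/24 - sum(t^3-t)/48 = 546/24 - 6/48 = 22.625.
        z = (W - E[W]) / sqrt(Var[W]) = (1.5 - 10.5) / 4.7566 = -1.8921.
        Two-sided p = 2*Phi(z) = 0.058475.
Step 6: alpha = 0.1. reject H0.

W+ = 19.5, W- = 1.5, W = min = 1.5, p = 0.058475, reject H0.


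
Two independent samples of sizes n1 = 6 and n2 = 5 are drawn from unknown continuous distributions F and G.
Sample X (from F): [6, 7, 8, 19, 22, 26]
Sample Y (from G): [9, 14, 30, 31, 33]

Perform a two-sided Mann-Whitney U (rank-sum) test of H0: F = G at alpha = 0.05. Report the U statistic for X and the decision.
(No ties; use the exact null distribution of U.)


Step 1: Combine and sort all 11 observations; assign midranks.
sorted (value, group): (6,X), (7,X), (8,X), (9,Y), (14,Y), (19,X), (22,X), (26,X), (30,Y), (31,Y), (33,Y)
ranks: 6->1, 7->2, 8->3, 9->4, 14->5, 19->6, 22->7, 26->8, 30->9, 31->10, 33->11
Step 2: Rank sum for X: R1 = 1 + 2 + 3 + 6 + 7 + 8 = 27.
Step 3: U_X = R1 - n1(n1+1)/2 = 27 - 6*7/2 = 27 - 21 = 6.
       U_Y = n1*n2 - U_X = 30 - 6 = 24.
Step 4: No ties, so the exact null distribution of U (based on enumerating the C(11,6) = 462 equally likely rank assignments) gives the two-sided p-value.
Step 5: p-value = 0.125541; compare to alpha = 0.05. fail to reject H0.

U_X = 6, p = 0.125541, fail to reject H0 at alpha = 0.05.


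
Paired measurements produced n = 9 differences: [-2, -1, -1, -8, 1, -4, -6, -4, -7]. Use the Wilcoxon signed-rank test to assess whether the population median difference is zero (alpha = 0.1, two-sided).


Step 1: Drop any zero differences (none here) and take |d_i|.
|d| = [2, 1, 1, 8, 1, 4, 6, 4, 7]
Step 2: Midrank |d_i| (ties get averaged ranks).
ranks: |2|->4, |1|->2, |1|->2, |8|->9, |1|->2, |4|->5.5, |6|->7, |4|->5.5, |7|->8
Step 3: Attach original signs; sum ranks with positive sign and with negative sign.
W+ = 2 = 2
W- = 4 + 2 + 2 + 9 + 5.5 + 7 + 5.5 + 8 = 43
(Check: W+ + W- = 45 should equal n(n+1)/2 = 45.)
Step 4: Test statistic W = min(W+, W-) = 2.
Step 5: Ties in |d|, so use the tie-corrected normal approximation.
        E[W] = n(n+1)/4 = 9*10/4 = 22.5.
        Tie groups: |d|=1 (t=3), |d|=4 (t=2); sum(t^3 - t) = 30.
        Var[W] = n(n+1)(2n+1)/24 - sum(t^3-t)/48 = 1710/24 - 30/48 = 70.625.
        z = (W - E[W]) / sqrt(Var[W]) = (2 - 22.5) / 8.4039 = -2.4394.
        Two-sided p = 2*Phi(z) = 0.014714.
Step 6: alpha = 0.1. reject H0.

W+ = 2, W- = 43, W = min = 2, p = 0.014714, reject H0.


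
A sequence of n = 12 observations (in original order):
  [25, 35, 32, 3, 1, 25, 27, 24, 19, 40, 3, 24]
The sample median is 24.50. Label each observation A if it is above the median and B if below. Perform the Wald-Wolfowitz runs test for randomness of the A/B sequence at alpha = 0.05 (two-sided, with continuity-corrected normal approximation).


Step 1: Compute median = 24.50; label A = above, B = below.
Labels in order: AAABBAABBABB  (n_A = 6, n_B = 6)
Step 2: Count runs R = 6.
Step 3: Under H0 (random ordering), E[R] = 2*n_A*n_B/(n_A+n_B) + 1 = 2*6*6/12 + 1 = 7.0000.
        Var[R] = 2*n_A*n_B*(2*n_A*n_B - n_A - n_B) / ((n_A+n_B)^2 * (n_A+n_B-1)) = 4320/1584 = 2.7273.
        SD[R] = 1.6514.
Step 4: Continuity-corrected z = (R + 0.5 - E[R]) / SD[R] = (6 + 0.5 - 7.0000) / 1.6514 = -0.3028.
Step 5: Two-sided p-value via normal approximation = 2*(1 - Phi(|z|)) = 0.762069.
Step 6: alpha = 0.05. fail to reject H0.

R = 6, z = -0.3028, p = 0.762069, fail to reject H0.
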